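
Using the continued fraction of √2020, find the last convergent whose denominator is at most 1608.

√2020 = [44; 1, 16, 1, 88, …] (period length 4).
Convergents:
  p_0/q_0 = 44/1
  p_1/q_1 = 45/1
  p_2/q_2 = 764/17
  p_3/q_3 = 809/18
  p_4/q_4 = 71956/1601
  p_5/q_5 = 72765/1619
q_4 = 1601 ≤ 1608 < 1619 = q_5, so the answer is 71956/1601.

71956/1601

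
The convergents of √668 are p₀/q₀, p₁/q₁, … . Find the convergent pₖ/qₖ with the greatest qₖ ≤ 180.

4187/162

√668 = [25; 1, 5, 2, 12, 2, 5, 1, 50, …] (period length 8).
Convergents:
  p_0/q_0 = 25/1
  p_1/q_1 = 26/1
  p_2/q_2 = 155/6
  p_3/q_3 = 336/13
  p_4/q_4 = 4187/162
  p_5/q_5 = 8710/337
q_4 = 162 ≤ 180 < 337 = q_5, so the answer is 4187/162.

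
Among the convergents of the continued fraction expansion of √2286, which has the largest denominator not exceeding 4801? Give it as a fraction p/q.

√2286 = [47; 1, 4, 3, 10, 3, 4, 1, 94, …] (period length 8).
Convergents:
  p_0/q_0 = 47/1
  p_1/q_1 = 48/1
  p_2/q_2 = 239/5
  p_3/q_3 = 765/16
  p_4/q_4 = 7889/165
  p_5/q_5 = 24432/511
  p_6/q_6 = 105617/2209
  p_7/q_7 = 130049/2720
  p_8/q_8 = 12330223/257889
q_7 = 2720 ≤ 4801 < 257889 = q_8, so the answer is 130049/2720.

130049/2720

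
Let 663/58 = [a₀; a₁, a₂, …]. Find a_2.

3

663 = 11·58 + 25   →  a_0 = 11
58 = 2·25 + 8   →  a_1 = 2
25 = 3·8 + 1   →  a_2 = 3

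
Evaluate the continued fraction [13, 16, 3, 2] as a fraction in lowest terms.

Fold from the inside: start with 2/1.
  3 + 1/2 = 7/2
  16 + 2/7 = 114/7
  13 + 7/114 = 1489/114

1489/114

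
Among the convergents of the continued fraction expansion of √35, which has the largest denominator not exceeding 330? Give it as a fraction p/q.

846/143

√35 = [5; 1, 10, …] (period length 2).
Convergents:
  p_0/q_0 = 5/1
  p_1/q_1 = 6/1
  p_2/q_2 = 65/11
  p_3/q_3 = 71/12
  p_4/q_4 = 775/131
  p_5/q_5 = 846/143
  p_6/q_6 = 9235/1561
q_5 = 143 ≤ 330 < 1561 = q_6, so the answer is 846/143.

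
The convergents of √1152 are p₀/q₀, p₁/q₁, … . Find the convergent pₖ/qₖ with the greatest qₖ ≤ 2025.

√1152 = [33; 1, 15, 1, 66, …] (period length 4).
Convergents:
  p_0/q_0 = 33/1
  p_1/q_1 = 34/1
  p_2/q_2 = 543/16
  p_3/q_3 = 577/17
  p_4/q_4 = 38625/1138
  p_5/q_5 = 39202/1155
  p_6/q_6 = 626655/18463
q_5 = 1155 ≤ 2025 < 18463 = q_6, so the answer is 39202/1155.

39202/1155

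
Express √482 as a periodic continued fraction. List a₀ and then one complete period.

[21; 1, 20, 1, 42]

a₀ = ⌊√482⌋ = 21.
With m₀=0, d₀=1 and mₖ₊₁ = dₖaₖ − mₖ, dₖ₊₁ = (n − mₖ₊₁²)/dₖ, aₖ₊₁ = ⌊(a₀+mₖ₊₁)/dₖ₊₁⌋:
  k=1: m=21, d=41, a=1
  k=2: m=20, d=2, a=20
  k=3: m=20, d=41, a=1
  k=4: m=21, d=1, a=42
d=1 and a=2a₀=42 at k=4, so the next step gives (m, d) = (21, 41) again — its k=1 value — and the period has length 4.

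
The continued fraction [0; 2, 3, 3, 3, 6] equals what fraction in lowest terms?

Using pₖ = aₖpₖ₋₁ + pₖ₋₂ and qₖ = aₖqₖ₋₁ + qₖ₋₂:
  k=0: a=0, p=0, q=1
  k=1: a=2, p=1, q=2
  k=2: a=3, p=3, q=7
  k=3: a=3, p=10, q=23
  k=4: a=3, p=33, q=76
  k=5: a=6, p=208, q=479

208/479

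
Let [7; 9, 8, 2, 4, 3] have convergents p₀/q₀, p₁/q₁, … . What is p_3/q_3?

Using pₖ = aₖpₖ₋₁ + pₖ₋₂, qₖ = aₖqₖ₋₁ + qₖ₋₂ (with p₋₁=1, p₋₂=0, q₋₁=0, q₋₂=1):
  k=0: a=7, p=7, q=1
  k=1: a=9, p=64, q=9
  k=2: a=8, p=519, q=73
  k=3: a=2, p=1102, q=155

1102/155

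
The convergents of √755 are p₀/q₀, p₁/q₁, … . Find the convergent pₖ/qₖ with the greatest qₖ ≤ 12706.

132935/4838

√755 = [27; 2, 10, 2, 54, …] (period length 4).
Convergents:
  p_0/q_0 = 27/1
  p_1/q_1 = 55/2
  p_2/q_2 = 577/21
  p_3/q_3 = 1209/44
  p_4/q_4 = 65863/2397
  p_5/q_5 = 132935/4838
  p_6/q_6 = 1395213/50777
q_5 = 4838 ≤ 12706 < 50777 = q_6, so the answer is 132935/4838.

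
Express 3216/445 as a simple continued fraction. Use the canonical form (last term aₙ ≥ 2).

3216 = 7*445 + 101
445 = 4*101 + 41
101 = 2*41 + 19
41 = 2*19 + 3
19 = 6*3 + 1
3 = 3*1 + 0  (stop)
So 3216/445 = [7; 4, 2, 2, 6, 3].

[7; 4, 2, 2, 6, 3]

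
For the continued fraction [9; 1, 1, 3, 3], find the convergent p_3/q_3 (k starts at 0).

Using pₖ = aₖpₖ₋₁ + pₖ₋₂, qₖ = aₖqₖ₋₁ + qₖ₋₂ (with p₋₁=1, p₋₂=0, q₋₁=0, q₋₂=1):
  k=0: a=9, p=9, q=1
  k=1: a=1, p=10, q=1
  k=2: a=1, p=19, q=2
  k=3: a=3, p=67, q=7

67/7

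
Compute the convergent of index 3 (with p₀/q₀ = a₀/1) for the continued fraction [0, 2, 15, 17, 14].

256/529

Using pₖ = aₖpₖ₋₁ + pₖ₋₂, qₖ = aₖqₖ₋₁ + qₖ₋₂ (with p₋₁=1, p₋₂=0, q₋₁=0, q₋₂=1):
  k=0: a=0, p=0, q=1
  k=1: a=2, p=1, q=2
  k=2: a=15, p=15, q=31
  k=3: a=17, p=256, q=529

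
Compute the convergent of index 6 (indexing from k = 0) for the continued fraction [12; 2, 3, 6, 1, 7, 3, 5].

15589/1254

Using pₖ = aₖpₖ₋₁ + pₖ₋₂, qₖ = aₖqₖ₋₁ + qₖ₋₂ (with p₋₁=1, p₋₂=0, q₋₁=0, q₋₂=1):
  k=0: a=12, p=12, q=1
  k=1: a=2, p=25, q=2
  k=2: a=3, p=87, q=7
  k=3: a=6, p=547, q=44
  k=4: a=1, p=634, q=51
  k=5: a=7, p=4985, q=401
  k=6: a=3, p=15589, q=1254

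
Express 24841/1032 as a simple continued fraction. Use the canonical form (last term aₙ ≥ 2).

24841 = 24×1032 + 73
1032 = 14×73 + 10
73 = 7×10 + 3
10 = 3×3 + 1
3 = 3×1 + 0  (stop)
So 24841/1032 = [24; 14, 7, 3, 3].

[24; 14, 7, 3, 3]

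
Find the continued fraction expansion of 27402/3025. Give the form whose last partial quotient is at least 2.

[9; 17, 11, 16]

27402 = 9·3025 + 177
3025 = 17·177 + 16
177 = 11·16 + 1
16 = 16·1 + 0  (stop)
So 27402/3025 = [9; 17, 11, 16].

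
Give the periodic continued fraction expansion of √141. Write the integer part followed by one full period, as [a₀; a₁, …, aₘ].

[11; 1, 6, 1, 22]

a₀ = ⌊√141⌋ = 11.
With m₀=0, d₀=1 and mₖ₊₁ = dₖaₖ − mₖ, dₖ₊₁ = (n − mₖ₊₁²)/dₖ, aₖ₊₁ = ⌊(a₀+mₖ₊₁)/dₖ₊₁⌋:
  k=1: m=11, d=20, a=1
  k=2: m=9, d=3, a=6
  k=3: m=9, d=20, a=1
  k=4: m=11, d=1, a=22
d=1 and a=2a₀=22 at k=4, so the next step gives (m, d) = (11, 20) again — its k=1 value — and the period has length 4.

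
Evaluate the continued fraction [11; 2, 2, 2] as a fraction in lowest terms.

Fold from the inside: start with 2/1.
  2 + 1/2 = 5/2
  2 + 2/5 = 12/5
  11 + 5/12 = 137/12

137/12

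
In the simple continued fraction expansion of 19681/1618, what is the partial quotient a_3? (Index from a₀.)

2

19681 = 12·1618 + 265   →  a_0 = 12
1618 = 6·265 + 28   →  a_1 = 6
265 = 9·28 + 13   →  a_2 = 9
28 = 2·13 + 2   →  a_3 = 2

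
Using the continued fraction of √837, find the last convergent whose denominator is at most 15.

√837 = [28; 1, 13, 2, 13, 1, 56, …] (period length 6).
Convergents:
  p_0/q_0 = 28/1
  p_1/q_1 = 29/1
  p_2/q_2 = 405/14
  p_3/q_3 = 839/29
q_2 = 14 ≤ 15 < 29 = q_3, so the answer is 405/14.

405/14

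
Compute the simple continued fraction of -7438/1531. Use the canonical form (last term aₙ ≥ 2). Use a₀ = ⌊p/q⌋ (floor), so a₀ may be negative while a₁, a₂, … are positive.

[-5; 7, 18, 12]

-7438 = -5×1531 + 217
1531 = 7×217 + 12
217 = 18×12 + 1
12 = 12×1 + 0  (stop)
So -7438/1531 = [-5; 7, 18, 12].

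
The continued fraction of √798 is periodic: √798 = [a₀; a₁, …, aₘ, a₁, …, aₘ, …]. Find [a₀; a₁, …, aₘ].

[28; 4, 56]

a₀ = ⌊√798⌋ = 28.
With m₀=0, d₀=1 and mₖ₊₁ = dₖaₖ − mₖ, dₖ₊₁ = (n − mₖ₊₁²)/dₖ, aₖ₊₁ = ⌊(a₀+mₖ₊₁)/dₖ₊₁⌋:
  k=1: m=28, d=14, a=4
  k=2: m=28, d=1, a=56
d=1 and a=2a₀=56 at k=2, so the next step gives (m, d) = (28, 14) again — its k=1 value — and the period has length 2.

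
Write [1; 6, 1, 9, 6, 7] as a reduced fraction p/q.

3453/3016

Fold from the inside: start with 7/1.
  6 + 1/7 = 43/7
  9 + 7/43 = 394/43
  1 + 43/394 = 437/394
  6 + 394/437 = 3016/437
  1 + 437/3016 = 3453/3016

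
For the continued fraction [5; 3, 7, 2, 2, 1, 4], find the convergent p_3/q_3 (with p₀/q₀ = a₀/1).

250/47

Using pₖ = aₖpₖ₋₁ + pₖ₋₂, qₖ = aₖqₖ₋₁ + qₖ₋₂ (with p₋₁=1, p₋₂=0, q₋₁=0, q₋₂=1):
  k=0: a=5, p=5, q=1
  k=1: a=3, p=16, q=3
  k=2: a=7, p=117, q=22
  k=3: a=2, p=250, q=47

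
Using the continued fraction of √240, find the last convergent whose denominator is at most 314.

√240 = [15; 2, 30, …] (period length 2).
Convergents:
  p_0/q_0 = 15/1
  p_1/q_1 = 31/2
  p_2/q_2 = 945/61
  p_3/q_3 = 1921/124
  p_4/q_4 = 58575/3781
q_3 = 124 ≤ 314 < 3781 = q_4, so the answer is 1921/124.

1921/124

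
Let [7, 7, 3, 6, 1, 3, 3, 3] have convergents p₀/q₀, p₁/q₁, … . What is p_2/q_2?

157/22

Using pₖ = aₖpₖ₋₁ + pₖ₋₂, qₖ = aₖqₖ₋₁ + qₖ₋₂ (with p₋₁=1, p₋₂=0, q₋₁=0, q₋₂=1):
  k=0: a=7, p=7, q=1
  k=1: a=7, p=50, q=7
  k=2: a=3, p=157, q=22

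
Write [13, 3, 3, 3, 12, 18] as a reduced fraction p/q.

Using pₖ = aₖpₖ₋₁ + pₖ₋₂ and qₖ = aₖqₖ₋₁ + qₖ₋₂:
  k=0: a=13, p=13, q=1
  k=1: a=3, p=40, q=3
  k=2: a=3, p=133, q=10
  k=3: a=3, p=439, q=33
  k=4: a=12, p=5401, q=406
  k=5: a=18, p=97657, q=7341

97657/7341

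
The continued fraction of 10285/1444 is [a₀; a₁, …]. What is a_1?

8

10285 = 7·1444 + 177   →  a_0 = 7
1444 = 8·177 + 28   →  a_1 = 8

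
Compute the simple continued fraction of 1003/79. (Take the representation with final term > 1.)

[12; 1, 2, 3, 2, 3]

1003 = 12·79 + 55
79 = 1·55 + 24
55 = 2·24 + 7
24 = 3·7 + 3
7 = 2·3 + 1
3 = 3·1 + 0  (stop)
So 1003/79 = [12; 1, 2, 3, 2, 3].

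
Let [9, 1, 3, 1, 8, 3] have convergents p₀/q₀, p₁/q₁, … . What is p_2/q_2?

Using pₖ = aₖpₖ₋₁ + pₖ₋₂, qₖ = aₖqₖ₋₁ + qₖ₋₂ (with p₋₁=1, p₋₂=0, q₋₁=0, q₋₂=1):
  k=0: a=9, p=9, q=1
  k=1: a=1, p=10, q=1
  k=2: a=3, p=39, q=4

39/4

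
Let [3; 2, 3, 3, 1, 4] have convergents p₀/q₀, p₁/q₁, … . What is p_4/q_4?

103/30

Using pₖ = aₖpₖ₋₁ + pₖ₋₂, qₖ = aₖqₖ₋₁ + qₖ₋₂ (with p₋₁=1, p₋₂=0, q₋₁=0, q₋₂=1):
  k=0: a=3, p=3, q=1
  k=1: a=2, p=7, q=2
  k=2: a=3, p=24, q=7
  k=3: a=3, p=79, q=23
  k=4: a=1, p=103, q=30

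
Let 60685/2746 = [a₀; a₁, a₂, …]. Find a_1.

60685 = 22·2746 + 273   →  a_0 = 22
2746 = 10·273 + 16   →  a_1 = 10

10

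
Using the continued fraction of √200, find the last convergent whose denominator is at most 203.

2786/197

√200 = [14; 7, 28, …] (period length 2).
Convergents:
  p_0/q_0 = 14/1
  p_1/q_1 = 99/7
  p_2/q_2 = 2786/197
  p_3/q_3 = 19601/1386
q_2 = 197 ≤ 203 < 1386 = q_3, so the answer is 2786/197.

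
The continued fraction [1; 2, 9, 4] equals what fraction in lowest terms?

Using pₖ = aₖpₖ₋₁ + pₖ₋₂ and qₖ = aₖqₖ₋₁ + qₖ₋₂:
  k=0: a=1, p=1, q=1
  k=1: a=2, p=3, q=2
  k=2: a=9, p=28, q=19
  k=3: a=4, p=115, q=78

115/78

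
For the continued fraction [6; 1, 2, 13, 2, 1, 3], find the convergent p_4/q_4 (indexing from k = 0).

554/83

Using pₖ = aₖpₖ₋₁ + pₖ₋₂, qₖ = aₖqₖ₋₁ + qₖ₋₂ (with p₋₁=1, p₋₂=0, q₋₁=0, q₋₂=1):
  k=0: a=6, p=6, q=1
  k=1: a=1, p=7, q=1
  k=2: a=2, p=20, q=3
  k=3: a=13, p=267, q=40
  k=4: a=2, p=554, q=83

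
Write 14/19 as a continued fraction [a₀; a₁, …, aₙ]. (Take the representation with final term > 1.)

14 = 0*19 + 14
19 = 1*14 + 5
14 = 2*5 + 4
5 = 1*4 + 1
4 = 4*1 + 0  (stop)
So 14/19 = [0; 1, 2, 1, 4].

[0; 1, 2, 1, 4]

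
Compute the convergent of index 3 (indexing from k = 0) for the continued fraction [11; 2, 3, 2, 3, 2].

Using pₖ = aₖpₖ₋₁ + pₖ₋₂, qₖ = aₖqₖ₋₁ + qₖ₋₂ (with p₋₁=1, p₋₂=0, q₋₁=0, q₋₂=1):
  k=0: a=11, p=11, q=1
  k=1: a=2, p=23, q=2
  k=2: a=3, p=80, q=7
  k=3: a=2, p=183, q=16

183/16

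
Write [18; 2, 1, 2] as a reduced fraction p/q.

147/8

Using pₖ = aₖpₖ₋₁ + pₖ₋₂ and qₖ = aₖqₖ₋₁ + qₖ₋₂:
  k=0: a=18, p=18, q=1
  k=1: a=2, p=37, q=2
  k=2: a=1, p=55, q=3
  k=3: a=2, p=147, q=8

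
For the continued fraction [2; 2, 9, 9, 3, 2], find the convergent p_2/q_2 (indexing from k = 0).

47/19

Using pₖ = aₖpₖ₋₁ + pₖ₋₂, qₖ = aₖqₖ₋₁ + qₖ₋₂ (with p₋₁=1, p₋₂=0, q₋₁=0, q₋₂=1):
  k=0: a=2, p=2, q=1
  k=1: a=2, p=5, q=2
  k=2: a=9, p=47, q=19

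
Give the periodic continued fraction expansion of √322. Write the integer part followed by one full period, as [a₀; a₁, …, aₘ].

a₀ = ⌊√322⌋ = 17.
With m₀=0, d₀=1 and mₖ₊₁ = dₖaₖ − mₖ, dₖ₊₁ = (n − mₖ₊₁²)/dₖ, aₖ₊₁ = ⌊(a₀+mₖ₊₁)/dₖ₊₁⌋:
  k=1: m=17, d=33, a=1
  k=2: m=16, d=2, a=16
  k=3: m=16, d=33, a=1
  k=4: m=17, d=1, a=34
d=1 and a=2a₀=34 at k=4, so the next step gives (m, d) = (17, 33) again — its k=1 value — and the period has length 4.

[17; 1, 16, 1, 34]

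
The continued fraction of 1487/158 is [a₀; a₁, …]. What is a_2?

2

1487 = 9·158 + 65   →  a_0 = 9
158 = 2·65 + 28   →  a_1 = 2
65 = 2·28 + 9   →  a_2 = 2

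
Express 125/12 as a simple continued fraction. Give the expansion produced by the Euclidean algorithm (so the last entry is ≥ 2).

[10; 2, 2, 2]

125 = 10×12 + 5
12 = 2×5 + 2
5 = 2×2 + 1
2 = 2×1 + 0  (stop)
So 125/12 = [10; 2, 2, 2].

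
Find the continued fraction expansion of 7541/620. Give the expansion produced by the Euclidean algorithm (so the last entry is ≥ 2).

[12; 6, 7, 4, 1, 2]

7541 = 12·620 + 101
620 = 6·101 + 14
101 = 7·14 + 3
14 = 4·3 + 2
3 = 1·2 + 1
2 = 2·1 + 0  (stop)
So 7541/620 = [12; 6, 7, 4, 1, 2].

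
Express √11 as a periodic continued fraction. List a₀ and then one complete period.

[3; 3, 6]

a₀ = ⌊√11⌋ = 3.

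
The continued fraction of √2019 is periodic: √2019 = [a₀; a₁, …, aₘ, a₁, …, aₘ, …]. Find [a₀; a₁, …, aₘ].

[44; 1, 13, 1, 88]

a₀ = ⌊√2019⌋ = 44.
With m₀=0, d₀=1 and mₖ₊₁ = dₖaₖ − mₖ, dₖ₊₁ = (n − mₖ₊₁²)/dₖ, aₖ₊₁ = ⌊(a₀+mₖ₊₁)/dₖ₊₁⌋:
  k=1: m=44, d=83, a=1
  k=2: m=39, d=6, a=13
  k=3: m=39, d=83, a=1
  k=4: m=44, d=1, a=88
d=1 and a=2a₀=88 at k=4, so the next step gives (m, d) = (44, 83) again — its k=1 value — and the period has length 4.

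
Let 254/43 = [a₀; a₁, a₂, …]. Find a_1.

254 = 5·43 + 39   →  a_0 = 5
43 = 1·39 + 4   →  a_1 = 1

1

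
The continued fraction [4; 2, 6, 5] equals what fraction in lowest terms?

299/67

Using pₖ = aₖpₖ₋₁ + pₖ₋₂ and qₖ = aₖqₖ₋₁ + qₖ₋₂:
  k=0: a=4, p=4, q=1
  k=1: a=2, p=9, q=2
  k=2: a=6, p=58, q=13
  k=3: a=5, p=299, q=67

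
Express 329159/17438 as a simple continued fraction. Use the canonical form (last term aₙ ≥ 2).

329159 = 18×17438 + 15275
17438 = 1×15275 + 2163
15275 = 7×2163 + 134
2163 = 16×134 + 19
134 = 7×19 + 1
19 = 19×1 + 0  (stop)
So 329159/17438 = [18; 1, 7, 16, 7, 19].

[18; 1, 7, 16, 7, 19]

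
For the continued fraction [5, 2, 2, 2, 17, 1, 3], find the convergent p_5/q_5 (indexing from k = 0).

Using pₖ = aₖpₖ₋₁ + pₖ₋₂, qₖ = aₖqₖ₋₁ + qₖ₋₂ (with p₋₁=1, p₋₂=0, q₋₁=0, q₋₂=1):
  k=0: a=5, p=5, q=1
  k=1: a=2, p=11, q=2
  k=2: a=2, p=27, q=5
  k=3: a=2, p=65, q=12
  k=4: a=17, p=1132, q=209
  k=5: a=1, p=1197, q=221

1197/221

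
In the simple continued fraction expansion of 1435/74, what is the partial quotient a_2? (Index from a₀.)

1435 = 19·74 + 29   →  a_0 = 19
74 = 2·29 + 16   →  a_1 = 2
29 = 1·16 + 13   →  a_2 = 1

1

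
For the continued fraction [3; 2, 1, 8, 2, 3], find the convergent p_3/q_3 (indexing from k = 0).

87/26

Using pₖ = aₖpₖ₋₁ + pₖ₋₂, qₖ = aₖqₖ₋₁ + qₖ₋₂ (with p₋₁=1, p₋₂=0, q₋₁=0, q₋₂=1):
  k=0: a=3, p=3, q=1
  k=1: a=2, p=7, q=2
  k=2: a=1, p=10, q=3
  k=3: a=8, p=87, q=26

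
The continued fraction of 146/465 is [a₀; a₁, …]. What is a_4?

2

146 = 0·465 + 146   →  a_0 = 0
465 = 3·146 + 27   →  a_1 = 3
146 = 5·27 + 11   →  a_2 = 5
27 = 2·11 + 5   →  a_3 = 2
11 = 2·5 + 1   →  a_4 = 2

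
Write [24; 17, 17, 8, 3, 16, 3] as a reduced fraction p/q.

8775623/364760

Using pₖ = aₖpₖ₋₁ + pₖ₋₂ and qₖ = aₖqₖ₋₁ + qₖ₋₂:
  k=0: a=24, p=24, q=1
  k=1: a=17, p=409, q=17
  k=2: a=17, p=6977, q=290
  k=3: a=8, p=56225, q=2337
  k=4: a=3, p=175652, q=7301
  k=5: a=16, p=2866657, q=119153
  k=6: a=3, p=8775623, q=364760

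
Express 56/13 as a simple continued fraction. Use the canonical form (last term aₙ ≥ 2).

56 = 4×13 + 4
13 = 3×4 + 1
4 = 4×1 + 0  (stop)
So 56/13 = [4; 3, 4].

[4; 3, 4]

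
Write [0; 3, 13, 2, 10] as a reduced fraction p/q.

283/870

Fold from the inside: start with 10/1.
  2 + 1/10 = 21/10
  13 + 10/21 = 283/21
  3 + 21/283 = 870/283
  0 + 283/870 = 283/870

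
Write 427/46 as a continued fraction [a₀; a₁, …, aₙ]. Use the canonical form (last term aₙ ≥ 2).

[9; 3, 1, 1, 6]

427 = 9·46 + 13
46 = 3·13 + 7
13 = 1·7 + 6
7 = 1·6 + 1
6 = 6·1 + 0  (stop)
So 427/46 = [9; 3, 1, 1, 6].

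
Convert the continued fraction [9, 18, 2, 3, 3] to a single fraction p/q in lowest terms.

Fold from the inside: start with 3/1.
  3 + 1/3 = 10/3
  2 + 3/10 = 23/10
  18 + 10/23 = 424/23
  9 + 23/424 = 3839/424

3839/424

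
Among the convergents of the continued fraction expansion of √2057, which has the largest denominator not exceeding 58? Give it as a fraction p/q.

2177/48

√2057 = [45; 2, 1, 4, 1, 2, 90, …] (period length 6).
Convergents:
  p_0/q_0 = 45/1
  p_1/q_1 = 91/2
  p_2/q_2 = 136/3
  p_3/q_3 = 635/14
  p_4/q_4 = 771/17
  p_5/q_5 = 2177/48
  p_6/q_6 = 196701/4337
q_5 = 48 ≤ 58 < 4337 = q_6, so the answer is 2177/48.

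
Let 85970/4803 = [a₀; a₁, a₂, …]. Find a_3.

1

85970 = 17·4803 + 4319   →  a_0 = 17
4803 = 1·4319 + 484   →  a_1 = 1
4319 = 8·484 + 447   →  a_2 = 8
484 = 1·447 + 37   →  a_3 = 1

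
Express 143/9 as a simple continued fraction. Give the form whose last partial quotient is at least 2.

[15; 1, 8]

143 = 15·9 + 8
9 = 1·8 + 1
8 = 8·1 + 0  (stop)
So 143/9 = [15; 1, 8].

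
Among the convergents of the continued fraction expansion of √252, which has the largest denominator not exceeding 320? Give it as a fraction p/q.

√252 = [15; 1, 6, 1, 30, …] (period length 4).
Convergents:
  p_0/q_0 = 15/1
  p_1/q_1 = 16/1
  p_2/q_2 = 111/7
  p_3/q_3 = 127/8
  p_4/q_4 = 3921/247
  p_5/q_5 = 4048/255
  p_6/q_6 = 28209/1777
q_5 = 255 ≤ 320 < 1777 = q_6, so the answer is 4048/255.

4048/255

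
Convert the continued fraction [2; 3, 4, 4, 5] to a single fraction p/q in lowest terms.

665/288

Fold from the inside: start with 5/1.
  4 + 1/5 = 21/5
  4 + 5/21 = 89/21
  3 + 21/89 = 288/89
  2 + 89/288 = 665/288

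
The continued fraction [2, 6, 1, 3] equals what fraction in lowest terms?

58/27

Using pₖ = aₖpₖ₋₁ + pₖ₋₂ and qₖ = aₖqₖ₋₁ + qₖ₋₂:
  k=0: a=2, p=2, q=1
  k=1: a=6, p=13, q=6
  k=2: a=1, p=15, q=7
  k=3: a=3, p=58, q=27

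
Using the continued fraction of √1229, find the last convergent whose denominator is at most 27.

631/18

√1229 = [35; 17, 1, 1, 17, 70, …] (period length 5).
Convergents:
  p_0/q_0 = 35/1
  p_1/q_1 = 596/17
  p_2/q_2 = 631/18
  p_3/q_3 = 1227/35
q_2 = 18 ≤ 27 < 35 = q_3, so the answer is 631/18.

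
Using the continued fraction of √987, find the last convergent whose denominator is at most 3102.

√987 = [31; 2, 2, 2, 62, …] (period length 4).
Convergents:
  p_0/q_0 = 31/1
  p_1/q_1 = 63/2
  p_2/q_2 = 157/5
  p_3/q_3 = 377/12
  p_4/q_4 = 23531/749
  p_5/q_5 = 47439/1510
  p_6/q_6 = 118409/3769
q_5 = 1510 ≤ 3102 < 3769 = q_6, so the answer is 47439/1510.

47439/1510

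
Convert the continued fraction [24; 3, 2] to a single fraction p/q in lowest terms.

170/7

Fold from the inside: start with 2/1.
  3 + 1/2 = 7/2
  24 + 2/7 = 170/7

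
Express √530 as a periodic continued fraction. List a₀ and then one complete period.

[23; 46]

a₀ = ⌊√530⌋ = 23.
With m₀=0, d₀=1 and mₖ₊₁ = dₖaₖ − mₖ, dₖ₊₁ = (n − mₖ₊₁²)/dₖ, aₖ₊₁ = ⌊(a₀+mₖ₊₁)/dₖ₊₁⌋:
  k=1: m=23, d=1, a=46
d=1 and a=2a₀=46 at k=1, so the next step gives (m, d) = (23, 1) again — its k=1 value — and the period has length 1.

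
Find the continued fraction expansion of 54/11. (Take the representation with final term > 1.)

[4; 1, 10]

54 = 4×11 + 10
11 = 1×10 + 1
10 = 10×1 + 0  (stop)
So 54/11 = [4; 1, 10].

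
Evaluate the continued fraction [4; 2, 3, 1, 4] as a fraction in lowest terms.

Fold from the inside: start with 4/1.
  1 + 1/4 = 5/4
  3 + 4/5 = 19/5
  2 + 5/19 = 43/19
  4 + 19/43 = 191/43

191/43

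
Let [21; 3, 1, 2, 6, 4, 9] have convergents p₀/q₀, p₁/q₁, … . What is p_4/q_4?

Using pₖ = aₖpₖ₋₁ + pₖ₋₂, qₖ = aₖqₖ₋₁ + qₖ₋₂ (with p₋₁=1, p₋₂=0, q₋₁=0, q₋₂=1):
  k=0: a=21, p=21, q=1
  k=1: a=3, p=64, q=3
  k=2: a=1, p=85, q=4
  k=3: a=2, p=234, q=11
  k=4: a=6, p=1489, q=70

1489/70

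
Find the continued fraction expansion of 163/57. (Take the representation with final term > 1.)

163 = 2·57 + 49
57 = 1·49 + 8
49 = 6·8 + 1
8 = 8·1 + 0  (stop)
So 163/57 = [2; 1, 6, 8].

[2; 1, 6, 8]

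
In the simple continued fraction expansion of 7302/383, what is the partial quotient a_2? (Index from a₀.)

7302 = 19·383 + 25   →  a_0 = 19
383 = 15·25 + 8   →  a_1 = 15
25 = 3·8 + 1   →  a_2 = 3

3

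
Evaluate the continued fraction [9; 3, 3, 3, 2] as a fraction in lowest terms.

707/76

Using pₖ = aₖpₖ₋₁ + pₖ₋₂ and qₖ = aₖqₖ₋₁ + qₖ₋₂:
  k=0: a=9, p=9, q=1
  k=1: a=3, p=28, q=3
  k=2: a=3, p=93, q=10
  k=3: a=3, p=307, q=33
  k=4: a=2, p=707, q=76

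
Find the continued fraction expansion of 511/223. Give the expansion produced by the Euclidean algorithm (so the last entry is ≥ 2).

511 = 2·223 + 65
223 = 3·65 + 28
65 = 2·28 + 9
28 = 3·9 + 1
9 = 9·1 + 0  (stop)
So 511/223 = [2; 3, 2, 3, 9].

[2; 3, 2, 3, 9]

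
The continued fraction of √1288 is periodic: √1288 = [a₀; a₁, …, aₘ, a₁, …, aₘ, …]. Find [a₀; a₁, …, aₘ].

a₀ = ⌊√1288⌋ = 35.
With m₀=0, d₀=1 and mₖ₊₁ = dₖaₖ − mₖ, dₖ₊₁ = (n − mₖ₊₁²)/dₖ, aₖ₊₁ = ⌊(a₀+mₖ₊₁)/dₖ₊₁⌋:
  k=1: m=35, d=63, a=1
  k=2: m=28, d=8, a=7
  k=3: m=28, d=63, a=1
  k=4: m=35, d=1, a=70
d=1 and a=2a₀=70 at k=4, so the next step gives (m, d) = (35, 63) again — its k=1 value — and the period has length 4.

[35; 1, 7, 1, 70]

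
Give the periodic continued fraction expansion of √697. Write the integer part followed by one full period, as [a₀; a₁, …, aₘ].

[26; 2, 2, 52]

a₀ = ⌊√697⌋ = 26.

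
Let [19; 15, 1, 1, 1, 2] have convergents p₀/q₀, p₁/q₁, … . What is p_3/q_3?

Using pₖ = aₖpₖ₋₁ + pₖ₋₂, qₖ = aₖqₖ₋₁ + qₖ₋₂ (with p₋₁=1, p₋₂=0, q₋₁=0, q₋₂=1):
  k=0: a=19, p=19, q=1
  k=1: a=15, p=286, q=15
  k=2: a=1, p=305, q=16
  k=3: a=1, p=591, q=31

591/31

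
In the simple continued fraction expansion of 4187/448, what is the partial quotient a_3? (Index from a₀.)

8

4187 = 9·448 + 155   →  a_0 = 9
448 = 2·155 + 138   →  a_1 = 2
155 = 1·138 + 17   →  a_2 = 1
138 = 8·17 + 2   →  a_3 = 8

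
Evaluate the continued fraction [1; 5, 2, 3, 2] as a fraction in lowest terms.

103/87

Fold from the inside: start with 2/1.
  3 + 1/2 = 7/2
  2 + 2/7 = 16/7
  5 + 7/16 = 87/16
  1 + 16/87 = 103/87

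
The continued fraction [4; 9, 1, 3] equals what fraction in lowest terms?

Fold from the inside: start with 3/1.
  1 + 1/3 = 4/3
  9 + 3/4 = 39/4
  4 + 4/39 = 160/39

160/39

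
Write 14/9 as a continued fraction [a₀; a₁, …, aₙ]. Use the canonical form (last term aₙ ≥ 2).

[1; 1, 1, 4]

14 = 1×9 + 5
9 = 1×5 + 4
5 = 1×4 + 1
4 = 4×1 + 0  (stop)
So 14/9 = [1; 1, 1, 4].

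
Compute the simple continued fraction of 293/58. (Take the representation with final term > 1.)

[5; 19, 3]

293 = 5*58 + 3
58 = 19*3 + 1
3 = 3*1 + 0  (stop)
So 293/58 = [5; 19, 3].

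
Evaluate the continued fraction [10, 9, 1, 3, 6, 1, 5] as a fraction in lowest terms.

Using pₖ = aₖpₖ₋₁ + pₖ₋₂ and qₖ = aₖqₖ₋₁ + qₖ₋₂:
  k=0: a=10, p=10, q=1
  k=1: a=9, p=91, q=9
  k=2: a=1, p=101, q=10
  k=3: a=3, p=394, q=39
  k=4: a=6, p=2465, q=244
  k=5: a=1, p=2859, q=283
  k=6: a=5, p=16760, q=1659

16760/1659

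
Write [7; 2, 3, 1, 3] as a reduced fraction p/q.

253/34

Using pₖ = aₖpₖ₋₁ + pₖ₋₂ and qₖ = aₖqₖ₋₁ + qₖ₋₂:
  k=0: a=7, p=7, q=1
  k=1: a=2, p=15, q=2
  k=2: a=3, p=52, q=7
  k=3: a=1, p=67, q=9
  k=4: a=3, p=253, q=34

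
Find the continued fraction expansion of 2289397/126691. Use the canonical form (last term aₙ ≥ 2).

2289397 = 18×126691 + 8959
126691 = 14×8959 + 1265
8959 = 7×1265 + 104
1265 = 12×104 + 17
104 = 6×17 + 2
17 = 8×2 + 1
2 = 2×1 + 0  (stop)
So 2289397/126691 = [18; 14, 7, 12, 6, 8, 2].

[18; 14, 7, 12, 6, 8, 2]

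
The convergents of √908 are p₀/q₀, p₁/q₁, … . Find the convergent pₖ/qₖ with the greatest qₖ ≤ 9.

√908 = [30; 7, 1, 1, 14, 1, 1, 7, 60, …] (period length 8).
Convergents:
  p_0/q_0 = 30/1
  p_1/q_1 = 211/7
  p_2/q_2 = 241/8
  p_3/q_3 = 452/15
q_2 = 8 ≤ 9 < 15 = q_3, so the answer is 241/8.

241/8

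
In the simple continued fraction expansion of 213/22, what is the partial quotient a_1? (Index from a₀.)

1

213 = 9·22 + 15   →  a_0 = 9
22 = 1·15 + 7   →  a_1 = 1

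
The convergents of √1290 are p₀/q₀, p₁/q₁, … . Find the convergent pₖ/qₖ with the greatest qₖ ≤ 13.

431/12

√1290 = [35; 1, 10, 1, 70, …] (period length 4).
Convergents:
  p_0/q_0 = 35/1
  p_1/q_1 = 36/1
  p_2/q_2 = 395/11
  p_3/q_3 = 431/12
  p_4/q_4 = 30565/851
q_3 = 12 ≤ 13 < 851 = q_4, so the answer is 431/12.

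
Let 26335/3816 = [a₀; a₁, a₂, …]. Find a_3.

26335 = 6·3816 + 3439   →  a_0 = 6
3816 = 1·3439 + 377   →  a_1 = 1
3439 = 9·377 + 46   →  a_2 = 9
377 = 8·46 + 9   →  a_3 = 8

8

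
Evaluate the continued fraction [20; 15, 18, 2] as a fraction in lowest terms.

11177/557

Using pₖ = aₖpₖ₋₁ + pₖ₋₂ and qₖ = aₖqₖ₋₁ + qₖ₋₂:
  k=0: a=20, p=20, q=1
  k=1: a=15, p=301, q=15
  k=2: a=18, p=5438, q=271
  k=3: a=2, p=11177, q=557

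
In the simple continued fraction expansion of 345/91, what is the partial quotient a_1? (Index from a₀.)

1

345 = 3·91 + 72   →  a_0 = 3
91 = 1·72 + 19   →  a_1 = 1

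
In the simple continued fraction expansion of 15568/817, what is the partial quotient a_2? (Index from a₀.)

6

15568 = 19·817 + 45   →  a_0 = 19
817 = 18·45 + 7   →  a_1 = 18
45 = 6·7 + 3   →  a_2 = 6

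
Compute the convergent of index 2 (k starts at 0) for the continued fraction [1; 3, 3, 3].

Using pₖ = aₖpₖ₋₁ + pₖ₋₂, qₖ = aₖqₖ₋₁ + qₖ₋₂ (with p₋₁=1, p₋₂=0, q₋₁=0, q₋₂=1):
  k=0: a=1, p=1, q=1
  k=1: a=3, p=4, q=3
  k=2: a=3, p=13, q=10

13/10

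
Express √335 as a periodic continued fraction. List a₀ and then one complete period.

[18; 3, 3, 3, 36]

a₀ = ⌊√335⌋ = 18.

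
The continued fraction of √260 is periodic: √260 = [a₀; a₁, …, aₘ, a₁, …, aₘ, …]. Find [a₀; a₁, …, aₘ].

[16; 8, 32]

a₀ = ⌊√260⌋ = 16.
With m₀=0, d₀=1 and mₖ₊₁ = dₖaₖ − mₖ, dₖ₊₁ = (n − mₖ₊₁²)/dₖ, aₖ₊₁ = ⌊(a₀+mₖ₊₁)/dₖ₊₁⌋:
  k=1: m=16, d=4, a=8
  k=2: m=16, d=1, a=32
d=1 and a=2a₀=32 at k=2, so the next step gives (m, d) = (16, 4) again — its k=1 value — and the period has length 2.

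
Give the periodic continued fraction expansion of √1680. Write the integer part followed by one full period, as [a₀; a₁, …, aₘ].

a₀ = ⌊√1680⌋ = 40.
With m₀=0, d₀=1 and mₖ₊₁ = dₖaₖ − mₖ, dₖ₊₁ = (n − mₖ₊₁²)/dₖ, aₖ₊₁ = ⌊(a₀+mₖ₊₁)/dₖ₊₁⌋:
  k=1: m=40, d=80, a=1
  k=2: m=40, d=1, a=80
d=1 and a=2a₀=80 at k=2, so the next step gives (m, d) = (40, 80) again — its k=1 value — and the period has length 2.

[40; 1, 80]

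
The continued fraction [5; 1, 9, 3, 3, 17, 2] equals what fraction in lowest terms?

Using pₖ = aₖpₖ₋₁ + pₖ₋₂ and qₖ = aₖqₖ₋₁ + qₖ₋₂:
  k=0: a=5, p=5, q=1
  k=1: a=1, p=6, q=1
  k=2: a=9, p=59, q=10
  k=3: a=3, p=183, q=31
  k=4: a=3, p=608, q=103
  k=5: a=17, p=10519, q=1782
  k=6: a=2, p=21646, q=3667

21646/3667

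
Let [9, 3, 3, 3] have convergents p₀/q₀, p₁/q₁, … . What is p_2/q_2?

Using pₖ = aₖpₖ₋₁ + pₖ₋₂, qₖ = aₖqₖ₋₁ + qₖ₋₂ (with p₋₁=1, p₋₂=0, q₋₁=0, q₋₂=1):
  k=0: a=9, p=9, q=1
  k=1: a=3, p=28, q=3
  k=2: a=3, p=93, q=10

93/10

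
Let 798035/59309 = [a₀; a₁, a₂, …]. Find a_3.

798035 = 13·59309 + 27018   →  a_0 = 13
59309 = 2·27018 + 5273   →  a_1 = 2
27018 = 5·5273 + 653   →  a_2 = 5
5273 = 8·653 + 49   →  a_3 = 8

8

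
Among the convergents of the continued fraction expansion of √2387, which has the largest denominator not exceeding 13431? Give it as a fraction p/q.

√2387 = [48; 1, 5, 1, 96, …] (period length 4).
Convergents:
  p_0/q_0 = 48/1
  p_1/q_1 = 49/1
  p_2/q_2 = 293/6
  p_3/q_3 = 342/7
  p_4/q_4 = 33125/678
  p_5/q_5 = 33467/685
  p_6/q_6 = 200460/4103
  p_7/q_7 = 233927/4788
  p_8/q_8 = 22657452/463751
q_7 = 4788 ≤ 13431 < 463751 = q_8, so the answer is 233927/4788.

233927/4788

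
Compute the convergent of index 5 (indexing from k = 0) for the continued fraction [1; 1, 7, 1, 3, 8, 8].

545/289

Using pₖ = aₖpₖ₋₁ + pₖ₋₂, qₖ = aₖqₖ₋₁ + qₖ₋₂ (with p₋₁=1, p₋₂=0, q₋₁=0, q₋₂=1):
  k=0: a=1, p=1, q=1
  k=1: a=1, p=2, q=1
  k=2: a=7, p=15, q=8
  k=3: a=1, p=17, q=9
  k=4: a=3, p=66, q=35
  k=5: a=8, p=545, q=289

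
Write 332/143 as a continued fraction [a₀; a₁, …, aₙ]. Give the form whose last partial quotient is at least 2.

332 = 2*143 + 46
143 = 3*46 + 5
46 = 9*5 + 1
5 = 5*1 + 0  (stop)
So 332/143 = [2; 3, 9, 5].

[2; 3, 9, 5]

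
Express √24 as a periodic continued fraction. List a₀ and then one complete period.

a₀ = ⌊√24⌋ = 4.
With m₀=0, d₀=1 and mₖ₊₁ = dₖaₖ − mₖ, dₖ₊₁ = (n − mₖ₊₁²)/dₖ, aₖ₊₁ = ⌊(a₀+mₖ₊₁)/dₖ₊₁⌋:
  k=1: m=4, d=8, a=1
  k=2: m=4, d=1, a=8
d=1 and a=2a₀=8 at k=2, so the next step gives (m, d) = (4, 8) again — its k=1 value — and the period has length 2.

[4; 1, 8]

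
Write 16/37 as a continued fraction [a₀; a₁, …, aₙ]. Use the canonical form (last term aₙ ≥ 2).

[0; 2, 3, 5]

16 = 0·37 + 16
37 = 2·16 + 5
16 = 3·5 + 1
5 = 5·1 + 0  (stop)
So 16/37 = [0; 2, 3, 5].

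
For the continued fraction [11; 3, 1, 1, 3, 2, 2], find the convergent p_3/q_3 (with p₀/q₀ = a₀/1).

Using pₖ = aₖpₖ₋₁ + pₖ₋₂, qₖ = aₖqₖ₋₁ + qₖ₋₂ (with p₋₁=1, p₋₂=0, q₋₁=0, q₋₂=1):
  k=0: a=11, p=11, q=1
  k=1: a=3, p=34, q=3
  k=2: a=1, p=45, q=4
  k=3: a=1, p=79, q=7

79/7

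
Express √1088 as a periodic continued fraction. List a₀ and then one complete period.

[32; 1, 64]

a₀ = ⌊√1088⌋ = 32.
With m₀=0, d₀=1 and mₖ₊₁ = dₖaₖ − mₖ, dₖ₊₁ = (n − mₖ₊₁²)/dₖ, aₖ₊₁ = ⌊(a₀+mₖ₊₁)/dₖ₊₁⌋:
  k=1: m=32, d=64, a=1
  k=2: m=32, d=1, a=64
d=1 and a=2a₀=64 at k=2, so the next step gives (m, d) = (32, 64) again — its k=1 value — and the period has length 2.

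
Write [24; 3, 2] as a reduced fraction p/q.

Fold from the inside: start with 2/1.
  3 + 1/2 = 7/2
  24 + 2/7 = 170/7

170/7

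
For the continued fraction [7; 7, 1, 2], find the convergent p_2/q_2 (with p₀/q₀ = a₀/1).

57/8

Using pₖ = aₖpₖ₋₁ + pₖ₋₂, qₖ = aₖqₖ₋₁ + qₖ₋₂ (with p₋₁=1, p₋₂=0, q₋₁=0, q₋₂=1):
  k=0: a=7, p=7, q=1
  k=1: a=7, p=50, q=7
  k=2: a=1, p=57, q=8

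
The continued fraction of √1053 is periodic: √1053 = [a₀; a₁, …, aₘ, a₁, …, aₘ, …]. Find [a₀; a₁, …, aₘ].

[32; 2, 4, 2, 64]

a₀ = ⌊√1053⌋ = 32.
With m₀=0, d₀=1 and mₖ₊₁ = dₖaₖ − mₖ, dₖ₊₁ = (n − mₖ₊₁²)/dₖ, aₖ₊₁ = ⌊(a₀+mₖ₊₁)/dₖ₊₁⌋:
  k=1: m=32, d=29, a=2
  k=2: m=26, d=13, a=4
  k=3: m=26, d=29, a=2
  k=4: m=32, d=1, a=64
d=1 and a=2a₀=64 at k=4, so the next step gives (m, d) = (32, 29) again — its k=1 value — and the period has length 4.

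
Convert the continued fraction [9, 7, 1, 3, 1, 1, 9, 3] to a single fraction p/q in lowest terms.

18960/2077

Fold from the inside: start with 3/1.
  9 + 1/3 = 28/3
  1 + 3/28 = 31/28
  1 + 28/31 = 59/31
  3 + 31/59 = 208/59
  1 + 59/208 = 267/208
  7 + 208/267 = 2077/267
  9 + 267/2077 = 18960/2077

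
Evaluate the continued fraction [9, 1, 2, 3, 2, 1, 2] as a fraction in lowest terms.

Fold from the inside: start with 2/1.
  1 + 1/2 = 3/2
  2 + 2/3 = 8/3
  3 + 3/8 = 27/8
  2 + 8/27 = 62/27
  1 + 27/62 = 89/62
  9 + 62/89 = 863/89

863/89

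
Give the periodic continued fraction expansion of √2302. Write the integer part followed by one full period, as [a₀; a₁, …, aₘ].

[47; 1, 46, 1, 94]

a₀ = ⌊√2302⌋ = 47.
With m₀=0, d₀=1 and mₖ₊₁ = dₖaₖ − mₖ, dₖ₊₁ = (n − mₖ₊₁²)/dₖ, aₖ₊₁ = ⌊(a₀+mₖ₊₁)/dₖ₊₁⌋:
  k=1: m=47, d=93, a=1
  k=2: m=46, d=2, a=46
  k=3: m=46, d=93, a=1
  k=4: m=47, d=1, a=94
d=1 and a=2a₀=94 at k=4, so the next step gives (m, d) = (47, 93) again — its k=1 value — and the period has length 4.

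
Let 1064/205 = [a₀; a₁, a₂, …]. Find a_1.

5

1064 = 5·205 + 39   →  a_0 = 5
205 = 5·39 + 10   →  a_1 = 5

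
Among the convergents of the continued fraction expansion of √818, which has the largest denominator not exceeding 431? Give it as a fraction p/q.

√818 = [28; 1, 1, 1, 1, 56, …] (period length 5).
Convergents:
  p_0/q_0 = 28/1
  p_1/q_1 = 29/1
  p_2/q_2 = 57/2
  p_3/q_3 = 86/3
  p_4/q_4 = 143/5
  p_5/q_5 = 8094/283
  p_6/q_6 = 8237/288
  p_7/q_7 = 16331/571
q_6 = 288 ≤ 431 < 571 = q_7, so the answer is 8237/288.

8237/288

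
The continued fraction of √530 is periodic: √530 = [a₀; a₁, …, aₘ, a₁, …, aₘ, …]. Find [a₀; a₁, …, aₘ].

[23; 46]

a₀ = ⌊√530⌋ = 23.
With m₀=0, d₀=1 and mₖ₊₁ = dₖaₖ − mₖ, dₖ₊₁ = (n − mₖ₊₁²)/dₖ, aₖ₊₁ = ⌊(a₀+mₖ₊₁)/dₖ₊₁⌋:
  k=1: m=23, d=1, a=46
d=1 and a=2a₀=46 at k=1, so the next step gives (m, d) = (23, 1) again — its k=1 value — and the period has length 1.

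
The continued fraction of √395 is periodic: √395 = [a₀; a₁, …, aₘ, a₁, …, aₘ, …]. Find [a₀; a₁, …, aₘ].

a₀ = ⌊√395⌋ = 19.

[19; 1, 6, 1, 38]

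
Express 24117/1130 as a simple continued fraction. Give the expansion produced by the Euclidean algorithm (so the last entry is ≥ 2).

24117 = 21·1130 + 387
1130 = 2·387 + 356
387 = 1·356 + 31
356 = 11·31 + 15
31 = 2·15 + 1
15 = 15·1 + 0  (stop)
So 24117/1130 = [21; 2, 1, 11, 2, 15].

[21; 2, 1, 11, 2, 15]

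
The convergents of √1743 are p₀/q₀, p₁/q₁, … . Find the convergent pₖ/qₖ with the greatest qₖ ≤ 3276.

55777/1336

√1743 = [41; 1, 2, 1, 82, …] (period length 4).
Convergents:
  p_0/q_0 = 41/1
  p_1/q_1 = 42/1
  p_2/q_2 = 125/3
  p_3/q_3 = 167/4
  p_4/q_4 = 13819/331
  p_5/q_5 = 13986/335
  p_6/q_6 = 41791/1001
  p_7/q_7 = 55777/1336
  p_8/q_8 = 4615505/110553
q_7 = 1336 ≤ 3276 < 110553 = q_8, so the answer is 55777/1336.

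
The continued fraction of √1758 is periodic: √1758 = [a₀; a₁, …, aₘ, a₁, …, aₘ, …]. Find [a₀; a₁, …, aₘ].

[41; 1, 12, 1, 82]

a₀ = ⌊√1758⌋ = 41.
With m₀=0, d₀=1 and mₖ₊₁ = dₖaₖ − mₖ, dₖ₊₁ = (n − mₖ₊₁²)/dₖ, aₖ₊₁ = ⌊(a₀+mₖ₊₁)/dₖ₊₁⌋:
  k=1: m=41, d=77, a=1
  k=2: m=36, d=6, a=12
  k=3: m=36, d=77, a=1
  k=4: m=41, d=1, a=82
d=1 and a=2a₀=82 at k=4, so the next step gives (m, d) = (41, 77) again — its k=1 value — and the period has length 4.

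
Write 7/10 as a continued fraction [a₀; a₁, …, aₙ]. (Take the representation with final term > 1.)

[0; 1, 2, 3]

7 = 0*10 + 7
10 = 1*7 + 3
7 = 2*3 + 1
3 = 3*1 + 0  (stop)
So 7/10 = [0; 1, 2, 3].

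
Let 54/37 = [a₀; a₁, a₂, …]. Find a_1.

2

54 = 1·37 + 17   →  a_0 = 1
37 = 2·17 + 3   →  a_1 = 2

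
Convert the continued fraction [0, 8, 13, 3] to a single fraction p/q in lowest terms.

Fold from the inside: start with 3/1.
  13 + 1/3 = 40/3
  8 + 3/40 = 323/40
  0 + 40/323 = 40/323

40/323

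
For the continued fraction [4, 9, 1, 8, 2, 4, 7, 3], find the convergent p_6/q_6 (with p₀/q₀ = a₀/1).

Using pₖ = aₖpₖ₋₁ + pₖ₋₂, qₖ = aₖqₖ₋₁ + qₖ₋₂ (with p₋₁=1, p₋₂=0, q₋₁=0, q₋₂=1):
  k=0: a=4, p=4, q=1
  k=1: a=9, p=37, q=9
  k=2: a=1, p=41, q=10
  k=3: a=8, p=365, q=89
  k=4: a=2, p=771, q=188
  k=5: a=4, p=3449, q=841
  k=6: a=7, p=24914, q=6075

24914/6075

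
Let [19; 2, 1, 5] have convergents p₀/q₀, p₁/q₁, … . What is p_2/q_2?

58/3

Using pₖ = aₖpₖ₋₁ + pₖ₋₂, qₖ = aₖqₖ₋₁ + qₖ₋₂ (with p₋₁=1, p₋₂=0, q₋₁=0, q₋₂=1):
  k=0: a=19, p=19, q=1
  k=1: a=2, p=39, q=2
  k=2: a=1, p=58, q=3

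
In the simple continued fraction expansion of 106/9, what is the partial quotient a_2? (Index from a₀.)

106 = 11·9 + 7   →  a_0 = 11
9 = 1·7 + 2   →  a_1 = 1
7 = 3·2 + 1   →  a_2 = 3

3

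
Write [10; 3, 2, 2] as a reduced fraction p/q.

Fold from the inside: start with 2/1.
  2 + 1/2 = 5/2
  3 + 2/5 = 17/5
  10 + 5/17 = 175/17

175/17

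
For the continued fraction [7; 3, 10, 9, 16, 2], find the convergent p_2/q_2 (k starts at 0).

227/31

Using pₖ = aₖpₖ₋₁ + pₖ₋₂, qₖ = aₖqₖ₋₁ + qₖ₋₂ (with p₋₁=1, p₋₂=0, q₋₁=0, q₋₂=1):
  k=0: a=7, p=7, q=1
  k=1: a=3, p=22, q=3
  k=2: a=10, p=227, q=31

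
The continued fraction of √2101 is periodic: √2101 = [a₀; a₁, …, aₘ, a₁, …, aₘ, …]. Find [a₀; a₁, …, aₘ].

a₀ = ⌊√2101⌋ = 45.
With m₀=0, d₀=1 and mₖ₊₁ = dₖaₖ − mₖ, dₖ₊₁ = (n − mₖ₊₁²)/dₖ, aₖ₊₁ = ⌊(a₀+mₖ₊₁)/dₖ₊₁⌋:
  k=1: m=45, d=76, a=1
  k=2: m=31, d=15, a=5
  k=3: m=44, d=11, a=8
  k=4: m=44, d=15, a=5
  k=5: m=31, d=76, a=1
  k=6: m=45, d=1, a=90
d=1 and a=2a₀=90 at k=6, so the next step gives (m, d) = (45, 76) again — its k=1 value — and the period has length 6.

[45; 1, 5, 8, 5, 1, 90]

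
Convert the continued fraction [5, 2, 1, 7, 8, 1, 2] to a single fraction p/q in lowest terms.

Fold from the inside: start with 2/1.
  1 + 1/2 = 3/2
  8 + 2/3 = 26/3
  7 + 3/26 = 185/26
  1 + 26/185 = 211/185
  2 + 185/211 = 607/211
  5 + 211/607 = 3246/607

3246/607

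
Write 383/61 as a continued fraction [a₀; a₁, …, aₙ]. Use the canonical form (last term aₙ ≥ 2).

[6; 3, 1, 1, 2, 3]

383 = 6·61 + 17
61 = 3·17 + 10
17 = 1·10 + 7
10 = 1·7 + 3
7 = 2·3 + 1
3 = 3·1 + 0  (stop)
So 383/61 = [6; 3, 1, 1, 2, 3].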